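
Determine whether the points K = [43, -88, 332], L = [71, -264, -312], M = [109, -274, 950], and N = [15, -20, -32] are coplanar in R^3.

Yes

The four points are coplanar iff the 3×3 determinant with rows KL, KM, KN is zero.
Rows: (28, -176, -644), (66, -186, 618), (-28, 68, -364).
Expanding along the first row: (28)(25680) − (-176)(-6720) + (-644)(-720) = 0.
Zero determinant ⇒ coplanar.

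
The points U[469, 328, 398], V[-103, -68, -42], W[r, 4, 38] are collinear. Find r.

Direction UV = (-572, -396, -440). From the y-coordinate of W, the parameter along the line is τ = (4 − 328)/(-396) = 9/11.
Then r = 469 + 9/11·(-572) = 1.

1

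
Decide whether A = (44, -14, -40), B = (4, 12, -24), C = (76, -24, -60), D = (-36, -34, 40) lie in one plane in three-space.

Yes

With A as base: AB = (-40, 26, 16), AC = (32, -10, -20), AD = (-80, -20, 80).
AC × AD = (-1200, -960, -1440).
AB · (AC × AD) = 0.
The scalar triple product vanishes, so the four points are coplanar.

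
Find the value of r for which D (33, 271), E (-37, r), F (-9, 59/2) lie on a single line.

-263/2

Collinearity: (E − D) must be parallel to (F − D) = (-42, -483/2).
Cross-multiplying the components: (r − 271)·(-42) = (-70)·(-483/2).
Solving gives r = -263/2.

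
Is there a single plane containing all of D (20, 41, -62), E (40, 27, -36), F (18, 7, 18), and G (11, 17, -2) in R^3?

No

A normal to the plane through D, E, F is n = DE × DF = (-236, -1652, -708).
The plane has equation n·P = -28556. For G: n·G = -29264.
-29264 ≠ -28556, so G is off the plane.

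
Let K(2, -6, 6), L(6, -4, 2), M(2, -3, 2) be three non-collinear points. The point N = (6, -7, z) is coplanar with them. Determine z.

A normal to the plane is n = KL × KM = (4, 16, 12).
N lies in the plane iff n · KN = 0.
This gives (12)z + (-72) = 0, so z = 6.

6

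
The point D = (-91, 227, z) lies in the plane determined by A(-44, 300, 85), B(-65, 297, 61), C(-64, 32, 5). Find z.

17

The plane through A, B, C has equation −6192x − 1200y + 5568z = 385728.
Substituting D: (5568)z + (291072) = 385728, so z = 17.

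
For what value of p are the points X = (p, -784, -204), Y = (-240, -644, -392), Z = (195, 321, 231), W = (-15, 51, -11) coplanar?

Coplanarity ⇔ det[XY; XZ; XW] = 0.
Expanding, this is linear in p: (65320)p + (-3919200) = 0.
So p = 60.

60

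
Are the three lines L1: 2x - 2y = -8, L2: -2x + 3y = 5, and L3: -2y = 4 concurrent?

No

Intersecting L1 and L2: solving the 2×2 system gives (x, y) = (-7, -3).
Substitute into L3: (0)(-7) + (-2)(-3) = 6.
But L3 requires 4 ≠ 6, so the three lines have no common point.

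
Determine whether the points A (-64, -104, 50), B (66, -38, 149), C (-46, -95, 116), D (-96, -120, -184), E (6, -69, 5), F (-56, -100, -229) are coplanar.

No

The plane through A, B, C has normal n = AB × AC = (3465, -6798, -18) and equation n·P = 484332.
Checking the remaining points: n·D = 486432, n·E = 489762, n·F = 489882.
Since n·D = 486432 ≠ 484332, D is off the plane and the points are not all coplanar.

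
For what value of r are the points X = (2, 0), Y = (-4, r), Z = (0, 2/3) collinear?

2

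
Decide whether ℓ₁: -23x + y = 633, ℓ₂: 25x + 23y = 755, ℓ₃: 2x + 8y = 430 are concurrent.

Lines aᵢx + bᵢy = cᵢ with pairwise distinct directions are concurrent exactly when det[aᵢ bᵢ cᵢ] = 0.
Here the determinant is -308.
Nonzero, so no common point exists.

No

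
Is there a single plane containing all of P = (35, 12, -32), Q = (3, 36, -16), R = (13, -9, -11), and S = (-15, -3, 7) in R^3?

Yes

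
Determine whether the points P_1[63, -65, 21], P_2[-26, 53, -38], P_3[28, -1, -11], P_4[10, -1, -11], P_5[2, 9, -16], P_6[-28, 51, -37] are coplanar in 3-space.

The plane through P_1, P_2, P_3 has normal n = P_1P_2 × P_1P_3 = (0, -783, -1566) and equation n·P = 18009.
Checking the remaining points: n·P_4 = 18009, n·P_5 = 18009, n·P_6 = 18009.
All equal 18009, so all 6 points lie in one plane.

Yes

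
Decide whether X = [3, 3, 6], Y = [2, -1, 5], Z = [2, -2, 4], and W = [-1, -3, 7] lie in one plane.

No

With X as base: XY = (-1, -4, -1), XZ = (-1, -5, -2), XW = (-4, -6, 1).
XZ × XW = (-17, 9, -14).
XY · (XZ × XW) = -5.
Since -5 ≠ 0, the four points are not coplanar.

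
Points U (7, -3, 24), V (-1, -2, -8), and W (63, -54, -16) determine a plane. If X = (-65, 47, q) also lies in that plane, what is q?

A normal to the plane is n = UV × UW = (-1672, -2112, 352).
X lies in the plane iff n · UX = 0.
This gives (352)q + (6336) = 0, so q = -18.

-18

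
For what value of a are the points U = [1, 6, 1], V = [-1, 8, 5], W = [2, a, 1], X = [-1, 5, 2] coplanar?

7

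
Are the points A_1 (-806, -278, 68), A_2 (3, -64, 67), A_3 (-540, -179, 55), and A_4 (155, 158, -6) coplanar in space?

No

A normal to the plane through A_1, A_2, A_3 is n = A_1A_2 × A_1A_3 = (-2683, 10251, 23167).
The plane has equation n·P = 888076. For A_4: n·A_4 = 1064791.
1064791 ≠ 888076, so A_4 is off the plane.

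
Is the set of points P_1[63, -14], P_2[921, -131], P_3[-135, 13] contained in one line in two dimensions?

Yes

P_1P_2 = (858, -117), P_1P_3 = (-198, 27).
Checking proportionality: P_1P_3 = -3/13·P_1P_2, so the vectors are parallel and the points are collinear.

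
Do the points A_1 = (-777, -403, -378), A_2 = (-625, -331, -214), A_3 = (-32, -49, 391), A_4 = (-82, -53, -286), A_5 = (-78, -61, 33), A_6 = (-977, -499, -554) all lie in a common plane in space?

No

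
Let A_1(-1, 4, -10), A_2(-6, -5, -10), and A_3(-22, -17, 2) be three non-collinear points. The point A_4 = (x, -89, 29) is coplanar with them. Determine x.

The plane through A_1, A_2, A_3 has equation −108x + 60y − 84z = 1188.
Substituting A_4: (-108)x + (-7776) = 1188, so x = -83.

-83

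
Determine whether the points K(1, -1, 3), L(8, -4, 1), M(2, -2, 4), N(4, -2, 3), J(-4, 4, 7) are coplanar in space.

The plane through K, L, M has normal n = KL × KM = (-5, -9, -4) and equation n·P = -8.
Checking the remaining points: n·N = -14, n·J = -44.
Since n·N = -14 ≠ -8, N is off the plane and the points are not all coplanar.

No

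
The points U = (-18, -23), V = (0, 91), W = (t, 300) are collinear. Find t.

33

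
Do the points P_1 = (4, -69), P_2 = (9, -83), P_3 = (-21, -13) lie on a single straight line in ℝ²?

No

P_1P_2 = (5, -14), P_1P_3 = (-25, 56).
Twice the signed area of △P_1P_2P_3 is (5)(56) − (-14)(-25) = -70.
The area is nonzero, so the three points are not collinear.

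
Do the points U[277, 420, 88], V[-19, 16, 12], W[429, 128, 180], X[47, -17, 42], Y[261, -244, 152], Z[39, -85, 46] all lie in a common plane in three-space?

Yes

The plane through U, V, W has normal n = UV × UW = (-59360, 15680, 147840) and equation n·P = 3152800.
Checking the remaining points: n·X = 3152800, n·Y = 3152800, n·Z = 3152800.
All equal 3152800, so all 6 points lie in one plane.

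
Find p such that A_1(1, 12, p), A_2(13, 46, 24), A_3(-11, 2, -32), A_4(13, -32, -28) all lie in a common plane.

-12

Coplanarity ⇔ det[A_1A_2; A_1A_3; A_1A_4] = 0.
Expanding, this is linear in p: (-1872)p + (-22464) = 0.
So p = -12.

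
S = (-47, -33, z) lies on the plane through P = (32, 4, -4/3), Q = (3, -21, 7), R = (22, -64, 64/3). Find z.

11

The plane through P, Q, R has equation 574y + 1722z = 0.
Substituting S: (1722)z + (-18942) = 0, so z = 11.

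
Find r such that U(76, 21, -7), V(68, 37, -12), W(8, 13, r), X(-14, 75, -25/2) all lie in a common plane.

The points are coplanar iff UV · (UW × UX) = 0.
Expanding, this is linear in r: (-1008)r + (8568) = 0.
So r = 17/2.

17/2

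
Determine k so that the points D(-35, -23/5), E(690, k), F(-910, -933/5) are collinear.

The three points are collinear iff det[DE; DF] = 0.
This determinant is linear in k: (875)k + (-127925) = 0, so k = 731/5.

731/5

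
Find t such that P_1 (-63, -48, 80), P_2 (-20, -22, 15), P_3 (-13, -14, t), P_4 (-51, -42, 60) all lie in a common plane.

10

Coplanarity ⇔ det[P_1P_2; P_1P_3; P_1P_4] = 0.
Expanding, this is linear in t: (54)t + (-540) = 0.
So t = 10.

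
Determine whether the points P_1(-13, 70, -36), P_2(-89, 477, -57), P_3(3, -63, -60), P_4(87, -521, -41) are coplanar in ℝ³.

No

With P_1 as base: P_1P_2 = (-76, 407, -21), P_1P_3 = (16, -133, -24), P_1P_4 = (100, -591, -5).
P_1P_3 × P_1P_4 = (-13519, -2320, 3844).
P_1P_2 · (P_1P_3 × P_1P_4) = 2480.
Since 2480 ≠ 0, the four points are not coplanar.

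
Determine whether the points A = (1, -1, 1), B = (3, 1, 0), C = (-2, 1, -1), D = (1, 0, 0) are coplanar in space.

The four points are coplanar iff the 3×3 determinant with rows AB, AC, AD is zero.
Rows: (2, 2, -1), (-3, 2, -2), (0, 1, -1).
Expanding along the first row: (2)(0) − (2)(3) + (-1)(-3) = -3.
Nonzero ⇒ not coplanar.

No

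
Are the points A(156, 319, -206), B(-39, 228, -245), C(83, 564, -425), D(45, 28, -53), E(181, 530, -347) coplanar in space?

The plane through A, B, C has normal n = AB × AC = (29484, -39858, -54418) and equation n·P = 3094910.
Checking the remaining points: n·D = 3094910, n·E = 3094910.
All equal 3094910, so all 5 points lie in one plane.

Yes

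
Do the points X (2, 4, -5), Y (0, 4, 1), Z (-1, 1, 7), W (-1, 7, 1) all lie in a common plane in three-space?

The four points are coplanar iff the 3×3 determinant with rows XY, XZ, XW is zero.
Rows: (-2, 0, 6), (-3, -3, 12), (-3, 3, 6).
Expanding along the first row: (-2)(-54) − (0)(18) + (6)(-18) = 0.
Zero determinant ⇒ coplanar.

Yes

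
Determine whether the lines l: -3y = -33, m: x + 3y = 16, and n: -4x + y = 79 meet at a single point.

Yes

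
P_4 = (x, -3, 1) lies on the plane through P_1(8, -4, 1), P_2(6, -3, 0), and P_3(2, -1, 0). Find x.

6

A normal to the plane is n = P_1P_2 × P_1P_3 = (2, 4, 0).
P_4 lies in the plane iff n · P_1P_4 = 0.
This gives (2)x + (-12) = 0, so x = 6.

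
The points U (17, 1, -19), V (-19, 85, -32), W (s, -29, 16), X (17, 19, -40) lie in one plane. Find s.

Normal to plane UVX: n = (-1530, -756, -648); plane equation n·P = -14454.
Requiring n·W = -14454: (-1530)s + (11556) = -14454.
So s = 17.

17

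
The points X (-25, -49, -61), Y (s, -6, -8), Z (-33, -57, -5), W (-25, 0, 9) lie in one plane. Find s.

-24

The points are coplanar iff XY · (XZ × XW) = 0.
Expanding, this is linear in s: (-3304)s + (-79296) = 0.
So s = -24.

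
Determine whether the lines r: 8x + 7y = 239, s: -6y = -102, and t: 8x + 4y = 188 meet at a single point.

Yes

Intersecting r and s: solving the 2×2 system gives (x, y) = (15, 17).
Substitute into t: (8)(15) + (4)(17) = 188.
This equals 188, so (15, 17) lies on all three lines and they are concurrent.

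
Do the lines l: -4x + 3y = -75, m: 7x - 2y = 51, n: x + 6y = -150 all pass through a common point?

No

Lines aᵢx + bᵢy = cᵢ with pairwise distinct directions are concurrent exactly when det[aᵢ bᵢ cᵢ] = 0.
Here the determinant is 27.
Nonzero, so no common point exists.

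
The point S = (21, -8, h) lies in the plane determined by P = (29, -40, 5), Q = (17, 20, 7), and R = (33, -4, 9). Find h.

17/3

The plane through P, Q, R has equation 168x + 56y − 672z = -728.
Substituting S: (-672)h + (3080) = -728, so h = 17/3.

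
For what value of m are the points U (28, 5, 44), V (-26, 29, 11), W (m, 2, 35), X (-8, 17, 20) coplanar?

19

Normal to plane UVX: n = (-180, -108, 216); plane equation n·P = 3924.
Requiring n·W = 3924: (-180)m + (7344) = 3924.
So m = 19.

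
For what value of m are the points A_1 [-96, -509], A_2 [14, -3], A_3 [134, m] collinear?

The three points are collinear iff det[A_1A_2; A_1A_3] = 0.
This determinant is linear in m: (110)m + (-60390) = 0, so m = 549.

549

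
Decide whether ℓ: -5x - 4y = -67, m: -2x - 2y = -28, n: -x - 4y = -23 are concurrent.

Yes

Lines aᵢx + bᵢy = cᵢ with pairwise distinct directions are concurrent exactly when det[aᵢ bᵢ cᵢ] = 0.
Here the determinant is 0.
It vanishes, so the lines are concurrent at (11, 3).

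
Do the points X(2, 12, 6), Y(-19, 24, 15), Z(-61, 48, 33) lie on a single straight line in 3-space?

Yes

XY = (-21, 12, 9), XZ = (-63, 36, 27).
Each component of XZ is 3 times the corresponding component of XY, so XZ = 3·XY and the points are collinear.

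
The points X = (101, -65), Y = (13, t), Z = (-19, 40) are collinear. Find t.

12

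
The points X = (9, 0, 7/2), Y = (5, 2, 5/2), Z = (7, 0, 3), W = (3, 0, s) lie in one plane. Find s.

2

Normal to plane XYZ: n = (-1, 0, 4); plane equation n·P = 5.
Requiring n·W = 5: (4)s + (-3) = 5.
So s = 2.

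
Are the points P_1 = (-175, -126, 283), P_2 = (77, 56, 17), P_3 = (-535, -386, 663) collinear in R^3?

Yes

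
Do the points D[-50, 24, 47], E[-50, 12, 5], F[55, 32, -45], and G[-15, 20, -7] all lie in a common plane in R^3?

A normal to the plane through D, E, F is n = DE × DF = (1440, -4410, 1260).
The plane has equation n·P = -118620. For G: n·G = -118620.
Equal, so G lies in the plane and all four are coplanar.

Yes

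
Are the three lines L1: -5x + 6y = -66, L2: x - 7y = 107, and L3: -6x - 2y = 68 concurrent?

No

Intersecting L1 and L2: solving the 2×2 system gives (x, y) = (-180/29, -469/29).
Substitute into L3: (-6)(-180/29) + (-2)(-469/29) = 2018/29.
But L3 requires 68 ≠ 2018/29, so the three lines have no common point.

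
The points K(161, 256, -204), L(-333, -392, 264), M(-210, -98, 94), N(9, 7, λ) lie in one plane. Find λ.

-40

Normal to plane KLM: n = (-27432, -26416, -65532); plane equation n·P = 2189480.
Requiring n·N = 2189480: (-65532)λ + (-431800) = 2189480.
So λ = -40.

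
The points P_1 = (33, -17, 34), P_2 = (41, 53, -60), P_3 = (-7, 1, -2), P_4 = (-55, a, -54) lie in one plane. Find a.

29

Normal to plane P_1P_2P_3: n = (-828, 4048, 2944); plane equation n·P = 3956.
Requiring n·P_4 = 3956: (4048)a + (-113436) = 3956.
So a = 29.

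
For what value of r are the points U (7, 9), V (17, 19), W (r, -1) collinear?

-3

Collinearity: (W − U) must be parallel to (V − U) = (10, 10).
Cross-multiplying the components: (r − 7)·(10) = (-10)·(10).
Solving gives r = -3.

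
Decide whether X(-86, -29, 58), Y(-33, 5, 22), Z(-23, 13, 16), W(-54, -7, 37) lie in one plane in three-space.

Yes

With X as base: XY = (53, 34, -36), XZ = (63, 42, -42), XW = (32, 22, -21).
XZ × XW = (42, -21, 42).
XY · (XZ × XW) = 0.
The scalar triple product vanishes, so the four points are coplanar.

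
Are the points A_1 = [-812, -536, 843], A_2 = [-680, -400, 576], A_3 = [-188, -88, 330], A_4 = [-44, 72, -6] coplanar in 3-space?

Yes

A normal to the plane through A_1, A_2, A_3 is n = A_1A_2 × A_1A_3 = (49848, -98892, -25728).
The plane has equation n·P = -9159168. For A_4: n·A_4 = -9159168.
Equal, so A_4 lies in the plane and all four are coplanar.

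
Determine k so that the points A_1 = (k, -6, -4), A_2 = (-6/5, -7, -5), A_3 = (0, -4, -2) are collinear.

Direction A_2A_3 = (6/5, 3, 3). From the y-coordinate of A_1, the parameter along the line is τ = (-6 − (-7))/3 = 1/3.
Then k = (-6/5) + 1/3·(6/5) = -4/5.

-4/5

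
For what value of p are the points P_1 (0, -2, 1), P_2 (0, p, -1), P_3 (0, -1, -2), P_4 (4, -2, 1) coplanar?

-4/3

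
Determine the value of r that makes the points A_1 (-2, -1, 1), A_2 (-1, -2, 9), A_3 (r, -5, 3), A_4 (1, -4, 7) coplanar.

The points are coplanar iff A_1A_2 · (A_1A_3 × A_1A_4) = 0.
Expanding, this is linear in r: (-18)r + (36) = 0.
So r = 2.

2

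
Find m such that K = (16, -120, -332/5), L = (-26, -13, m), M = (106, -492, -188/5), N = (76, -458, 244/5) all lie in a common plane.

-44/5

The points are coplanar iff KL · (KM × KN) = 0.
Expanding, this is linear in m: (-8100)m + (-71280) = 0.
So m = -44/5.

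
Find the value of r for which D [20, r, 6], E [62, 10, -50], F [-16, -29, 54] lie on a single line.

Direction EF = (-78, -39, 104). From the x-coordinate of D, the parameter along the line is τ = (20 − 62)/(-78) = 7/13.
Then r = 10 + 7/13·(-39) = -11.

-11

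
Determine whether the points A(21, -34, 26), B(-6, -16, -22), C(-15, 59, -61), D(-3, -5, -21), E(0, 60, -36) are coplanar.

The plane through A, B, C has normal n = AB × AC = (2898, -621, -1863) and equation n·P = 33534.
Checking the remaining points: n·D = 33534, n·E = 29808.
Since n·E = 29808 ≠ 33534, E is off the plane and the points are not all coplanar.

No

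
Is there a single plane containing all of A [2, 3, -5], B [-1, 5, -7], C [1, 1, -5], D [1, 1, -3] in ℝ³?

The four points are coplanar iff the 3×3 determinant with rows AB, AC, AD is zero.
Rows: (-3, 2, -2), (-1, -2, 0), (-1, -2, 2).
Expanding along the first row: (-3)(-4) − (2)(-2) + (-2)(0) = 16.
Nonzero ⇒ not coplanar.

No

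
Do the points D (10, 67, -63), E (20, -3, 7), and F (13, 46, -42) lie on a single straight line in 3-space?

DE = (10, -70, 70), DF = (3, -21, 21).
Each component of DF is 3/10 times the corresponding component of DE, so DF = 3/10·DE and the points are collinear.

Yes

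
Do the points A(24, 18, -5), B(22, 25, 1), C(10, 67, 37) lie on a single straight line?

Yes

AB = (-2, 7, 6), AC = (-14, 49, 42).
Each component of AC is 7 times the corresponding component of AB, so AC = 7·AB and the points are collinear.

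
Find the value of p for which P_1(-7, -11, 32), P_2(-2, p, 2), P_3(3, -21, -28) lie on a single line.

-16

Collinearity requires P_1P_2 × P_1P_3 = 0; each component is linear in p.
The x-component gives (-60)p + (-960) = 0, so p = -16.
The remaining components then also vanish.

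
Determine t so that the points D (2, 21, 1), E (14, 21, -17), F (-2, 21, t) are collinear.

7

Direction DE = (12, 0, -18). From the x-coordinate of F, the parameter along the line is τ = (-2 − 2)/12 = -1/3.
Then t = 1 + (-1/3)·(-18) = 7.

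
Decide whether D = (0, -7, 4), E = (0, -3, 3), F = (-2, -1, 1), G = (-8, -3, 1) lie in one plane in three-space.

A normal to the plane through D, E, F is n = DE × DF = (-6, 2, 8).
The plane has equation n·P = 18. For G: n·G = 50.
50 ≠ 18, so G is off the plane.

No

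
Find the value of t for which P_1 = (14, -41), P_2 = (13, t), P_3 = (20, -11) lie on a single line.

Collinearity: (P_2 − P_1) must be parallel to (P_3 − P_1) = (6, 30).
Cross-multiplying the components: (t − (-41))·(6) = (-1)·(30).
Solving gives t = -46.

-46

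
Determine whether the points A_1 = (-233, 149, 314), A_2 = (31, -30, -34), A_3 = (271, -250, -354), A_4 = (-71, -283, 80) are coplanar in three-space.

A normal to the plane through A_1, A_2, A_3 is n = A_1A_2 × A_1A_3 = (-19280, 960, -15120).
The plane has equation n·P = -112400. For A_4: n·A_4 = -112400.
Equal, so A_4 lies in the plane and all four are coplanar.

Yes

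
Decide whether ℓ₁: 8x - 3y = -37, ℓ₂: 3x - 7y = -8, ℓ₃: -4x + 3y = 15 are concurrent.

No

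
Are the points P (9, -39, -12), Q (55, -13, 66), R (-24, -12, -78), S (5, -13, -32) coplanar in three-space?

The four points are coplanar iff the 3×3 determinant with rows PQ, PR, PS is zero.
Rows: (46, 26, 78), (-33, 27, -66), (-4, 26, -20).
Expanding along the first row: (46)(1176) − (26)(396) + (78)(-750) = -14700.
Nonzero ⇒ not coplanar.

No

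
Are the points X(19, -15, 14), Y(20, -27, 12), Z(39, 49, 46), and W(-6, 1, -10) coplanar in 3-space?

No

With X as base: XY = (1, -12, -2), XZ = (20, 64, 32), XW = (-25, 16, -24).
XZ × XW = (-2048, -320, 1920).
XY · (XZ × XW) = -2048.
Since -2048 ≠ 0, the four points are not coplanar.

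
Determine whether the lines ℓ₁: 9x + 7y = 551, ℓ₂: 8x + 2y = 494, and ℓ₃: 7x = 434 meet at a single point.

Yes

Lines aᵢx + bᵢy = cᵢ with pairwise distinct directions are concurrent exactly when det[aᵢ bᵢ cᵢ] = 0.
Here the determinant is 0.
It vanishes, so the lines are concurrent at (62, -1).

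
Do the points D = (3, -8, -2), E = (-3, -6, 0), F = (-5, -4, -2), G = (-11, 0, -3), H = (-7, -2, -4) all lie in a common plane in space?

No

The plane through D, E, F has normal n = DE × DF = (-8, -16, -8) and equation n·P = 120.
Checking the remaining points: n·G = 112, n·H = 120.
Since n·G = 112 ≠ 120, G is off the plane and the points are not all coplanar.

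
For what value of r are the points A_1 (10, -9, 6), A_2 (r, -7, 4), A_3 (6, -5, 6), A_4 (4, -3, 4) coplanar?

Coplanarity ⇔ det[A_1A_2; A_1A_3; A_1A_4] = 0.
Expanding, this is linear in r: (-8)r + (64) = 0.
So r = 8.

8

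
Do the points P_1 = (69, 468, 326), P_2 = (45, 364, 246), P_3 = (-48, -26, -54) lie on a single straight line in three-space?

No

P_1P_2 = (-24, -104, -80), P_1P_3 = (-117, -494, -380).
Comparing components 3 and 1: (-80)(-117) − (-24)(-380) = 240 ≠ 0, so P_1P_2 and P_1P_3 are not parallel and the points are not collinear.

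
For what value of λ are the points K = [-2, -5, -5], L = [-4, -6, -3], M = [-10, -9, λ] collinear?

Direction KL = (-2, -1, 2). From the x-coordinate of M, the parameter along the line is τ = (-10 − (-2))/(-2) = 4.
Then λ = (-5) + 4·(2) = 3.

3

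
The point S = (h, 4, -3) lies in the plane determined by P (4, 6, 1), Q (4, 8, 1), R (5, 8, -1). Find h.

6

The plane through P, Q, R has equation −4x − 2z = -18.
Substituting S: (-4)h + (6) = -18, so h = 6.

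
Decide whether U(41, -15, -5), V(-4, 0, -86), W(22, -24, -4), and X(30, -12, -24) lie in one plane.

A normal to the plane through U, V, W is n = UV × UW = (-714, 1584, 690).
The plane has equation n·P = -56484. For X: n·X = -56988.
-56988 ≠ -56484, so X is off the plane.

No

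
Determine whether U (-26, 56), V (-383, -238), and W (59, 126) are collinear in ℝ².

Yes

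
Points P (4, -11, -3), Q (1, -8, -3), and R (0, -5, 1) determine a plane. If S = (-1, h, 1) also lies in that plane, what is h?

-4

A normal to the plane is n = PQ × PR = (12, 12, -6).
S lies in the plane iff n · PS = 0.
This gives (12)h + (48) = 0, so h = -4.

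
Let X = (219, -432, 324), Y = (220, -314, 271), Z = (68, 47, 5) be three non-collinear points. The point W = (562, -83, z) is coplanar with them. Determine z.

The plane through X, Y, Z has equation −12255x + 8322y + 18297z = -350721.
Substituting W: (18297)z + (-7578036) = -350721, so z = 395.

395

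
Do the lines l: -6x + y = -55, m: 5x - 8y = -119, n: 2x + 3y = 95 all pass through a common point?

Yes

Intersecting l and m: solving the 2×2 system gives (x, y) = (13, 23).
Substitute into n: (2)(13) + (3)(23) = 95.
This equals 95, so (13, 23) lies on all three lines and they are concurrent.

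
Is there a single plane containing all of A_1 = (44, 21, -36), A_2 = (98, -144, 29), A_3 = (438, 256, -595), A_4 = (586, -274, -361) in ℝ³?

Yes

With A_1 as base: A_1A_2 = (54, -165, 65), A_1A_3 = (394, 235, -559), A_1A_4 = (542, -295, -325).
A_1A_3 × A_1A_4 = (-241280, -174928, -243600).
A_1A_2 · (A_1A_3 × A_1A_4) = 0.
The scalar triple product vanishes, so the four points are coplanar.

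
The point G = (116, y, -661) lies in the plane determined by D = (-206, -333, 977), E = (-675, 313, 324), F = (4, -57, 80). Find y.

215

The plane through D, E, F has equation −399234x − 557823y − 265104z = 8990655.
Substituting G: (-557823)y + (128922600) = 8990655, so y = 215.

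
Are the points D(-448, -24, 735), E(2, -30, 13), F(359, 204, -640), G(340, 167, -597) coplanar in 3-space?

A normal to the plane through D, E, F is n = DE × DF = (172866, 36096, 107442).
The plane has equation n·P = 659598. For G: n·G = 659598.
Equal, so G lies in the plane and all four are coplanar.

Yes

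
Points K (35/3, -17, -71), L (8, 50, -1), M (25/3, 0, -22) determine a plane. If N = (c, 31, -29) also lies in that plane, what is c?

29/3

Coplanarity requires KL · (KM × KN) = 0.
KL = (-11/3, 67, 70), KM = (-10/3, 17, 49); the triple product is linear in c with coefficient 2093 and constant term -60697/3.
Setting it to zero: c = 29/3.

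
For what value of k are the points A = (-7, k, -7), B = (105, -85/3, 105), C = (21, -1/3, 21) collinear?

9

Collinearity requires AB × AC = 0; each component is linear in k.
The x-component gives (84)k + (-756) = 0, so k = 9.
The remaining components then also vanish.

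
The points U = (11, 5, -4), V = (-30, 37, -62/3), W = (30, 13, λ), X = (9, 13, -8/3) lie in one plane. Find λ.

34/3

Normal to plane UVX: n = (176, 88, -264); plane equation n·P = 3432.
Requiring n·W = 3432: (-264)λ + (6424) = 3432.
So λ = 34/3.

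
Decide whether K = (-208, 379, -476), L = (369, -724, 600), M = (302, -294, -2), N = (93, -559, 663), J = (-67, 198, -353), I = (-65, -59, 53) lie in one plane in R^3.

No

The plane through K, L, M has normal n = KL × KM = (201326, 275262, 174209) and equation n·P = -20474994.
Checking the remaining points: n·N = -19647573, n·J = -20482743, n·I = -20093571.
Since n·N = -19647573 ≠ -20474994, N is off the plane and the points are not all coplanar.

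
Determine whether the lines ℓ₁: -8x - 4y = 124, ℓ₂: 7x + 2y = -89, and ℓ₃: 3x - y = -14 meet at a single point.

The three lines meet at one point iff the augmented coefficient matrix [aᵢ bᵢ cᵢ] has rank < 3, i.e. its determinant vanishes.
Here the determinant is 0.
It vanishes, so the lines are concurrent at (-9, -13).

Yes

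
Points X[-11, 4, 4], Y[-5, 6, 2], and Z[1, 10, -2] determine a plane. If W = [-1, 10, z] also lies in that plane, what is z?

-2

A normal to the plane is n = XY × XZ = (0, 12, 12).
W lies in the plane iff n · XW = 0.
This gives (12)z + (24) = 0, so z = -2.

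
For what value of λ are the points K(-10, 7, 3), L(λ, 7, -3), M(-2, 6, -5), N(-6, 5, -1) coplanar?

Normal to plane KMN: n = (-12, 0, -12); plane equation n·P = 84.
Requiring n·L = 84: (-12)λ + (36) = 84.
So λ = -4.

-4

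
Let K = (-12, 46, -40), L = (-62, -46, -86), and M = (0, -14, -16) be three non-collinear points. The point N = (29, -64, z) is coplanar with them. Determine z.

A normal to the plane is n = KL × KM = (-4968, 648, 4104).
N lies in the plane iff n · KN = 0.
This gives (4104)z + (-110808) = 0, so z = 27.

27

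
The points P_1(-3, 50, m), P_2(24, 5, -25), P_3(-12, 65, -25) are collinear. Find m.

-25

Collinearity requires P_1P_2 × P_1P_3 = 0; each component is linear in m.
The x-component gives (60)m + (1500) = 0, so m = -25.
The remaining components then also vanish.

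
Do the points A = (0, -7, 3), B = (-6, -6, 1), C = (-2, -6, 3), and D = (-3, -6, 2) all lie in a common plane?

With A as base: AB = (-6, 1, -2), AC = (-2, 1, 0), AD = (-3, 1, -1).
AC × AD = (-1, -2, 1).
AB · (AC × AD) = 2.
Since 2 ≠ 0, the four points are not coplanar.

No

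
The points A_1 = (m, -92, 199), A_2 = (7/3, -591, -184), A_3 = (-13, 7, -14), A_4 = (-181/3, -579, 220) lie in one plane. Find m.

The points are coplanar iff A_1A_2 · (A_1A_3 × A_1A_4) = 0.
Expanding, this is linear in m: (-239552)m + (-11498496) = 0.
So m = -48.

-48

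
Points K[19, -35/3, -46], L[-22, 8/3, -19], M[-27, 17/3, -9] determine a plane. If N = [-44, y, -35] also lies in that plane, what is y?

14/3

The plane through K, L, M has equation (187/3)x + 275y − (154/3)z = 1012/3.
Substituting N: (275)y + (-946) = 1012/3, so y = 14/3.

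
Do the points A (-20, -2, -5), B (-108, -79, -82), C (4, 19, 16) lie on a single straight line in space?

Yes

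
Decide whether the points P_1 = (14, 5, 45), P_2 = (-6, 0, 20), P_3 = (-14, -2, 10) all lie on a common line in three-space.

Yes

P_1P_2 = (-20, -5, -25), P_1P_3 = (-28, -7, -35).
P_1P_2 × P_1P_3 = (0, 0, 0).
The cross product vanishes, so the three points are collinear.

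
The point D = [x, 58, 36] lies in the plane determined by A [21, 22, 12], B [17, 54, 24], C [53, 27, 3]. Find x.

-15

A normal to the plane is n = AB × AC = (-348, 348, -1044).
D lies in the plane iff n · AD = 0.
This gives (-348)x + (-5220) = 0, so x = -15.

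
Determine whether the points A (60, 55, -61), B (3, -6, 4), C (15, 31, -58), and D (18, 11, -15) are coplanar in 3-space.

With A as base: AB = (-57, -61, 65), AC = (-45, -24, 3), AD = (-42, -44, 46).
AC × AD = (-972, 1944, 972).
AB · (AC × AD) = 0.
The scalar triple product vanishes, so the four points are coplanar.

Yes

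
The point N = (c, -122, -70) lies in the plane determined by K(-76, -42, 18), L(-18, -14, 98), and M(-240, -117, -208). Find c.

A normal to the plane is n = KL × KM = (-328, -12, 242).
N lies in the plane iff n · KN = 0.
This gives (-328)c + (-45264) = 0, so c = -138.

-138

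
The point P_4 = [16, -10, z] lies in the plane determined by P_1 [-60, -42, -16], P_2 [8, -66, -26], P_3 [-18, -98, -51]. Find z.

14

The plane through P_1, P_2, P_3 has equation 280x + 1960y − 2800z = -54320.
Substituting P_4: (-2800)z + (-15120) = -54320, so z = 14.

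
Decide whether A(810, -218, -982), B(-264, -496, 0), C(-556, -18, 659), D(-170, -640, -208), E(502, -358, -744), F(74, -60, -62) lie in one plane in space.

No

The plane through A, B, C has normal n = AB × AC = (-652598, 421022, -594548) and equation n·P = -36541040.
Checking the remaining points: n·D = -34846436, n·E = -35986360, n·F = -36691596.
Since n·D = -34846436 ≠ -36541040, D is off the plane and the points are not all coplanar.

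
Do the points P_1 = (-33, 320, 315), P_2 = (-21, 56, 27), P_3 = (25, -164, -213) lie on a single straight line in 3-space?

P_1P_2 = (12, -264, -288), P_1P_3 = (58, -484, -528).
Comparing components 3 and 1: (-288)(58) − (12)(-528) = -10368 ≠ 0, so P_1P_2 and P_1P_3 are not parallel and the points are not collinear.

No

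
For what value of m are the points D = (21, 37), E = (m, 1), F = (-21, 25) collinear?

-105

The three points are collinear iff det[DE; DF] = 0.
This determinant is linear in m: (-12)m + (-1260) = 0, so m = -105.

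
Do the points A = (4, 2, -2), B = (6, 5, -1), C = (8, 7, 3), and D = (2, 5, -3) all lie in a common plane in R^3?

The four points are coplanar iff the 3×3 determinant with rows AB, AC, AD is zero.
Rows: (2, 3, 1), (4, 5, 5), (-2, 3, -1).
Expanding along the first row: (2)(-20) − (3)(6) + (1)(22) = -36.
Nonzero ⇒ not coplanar.

No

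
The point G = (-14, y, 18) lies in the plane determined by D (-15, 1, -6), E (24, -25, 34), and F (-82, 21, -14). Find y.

The plane through D, E, F has equation −592x − 2368y − 962z = 12284.
Substituting G: (-2368)y + (-9028) = 12284, so y = -9.

-9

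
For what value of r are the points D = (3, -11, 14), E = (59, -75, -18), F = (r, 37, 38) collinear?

-39

Collinearity requires DE × DF = 0; each component is linear in r.
The y-component gives (-32)r + (-1248) = 0, so r = -39.
The remaining components then also vanish.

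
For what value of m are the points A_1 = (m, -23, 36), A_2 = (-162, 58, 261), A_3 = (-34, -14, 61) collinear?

-18

Direction A_2A_3 = (128, -72, -200). From the y-coordinate of A_1, the parameter along the line is τ = (-23 − 58)/(-72) = 9/8.
Then m = (-162) + 9/8·(128) = -18.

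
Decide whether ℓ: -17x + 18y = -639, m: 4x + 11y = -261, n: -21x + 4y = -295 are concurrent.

No

Lines aᵢx + bᵢy = cᵢ with pairwise distinct directions are concurrent exactly when det[aᵢ bᵢ cᵢ] = 0.
Here the determinant is -518.
Nonzero, so no common point exists.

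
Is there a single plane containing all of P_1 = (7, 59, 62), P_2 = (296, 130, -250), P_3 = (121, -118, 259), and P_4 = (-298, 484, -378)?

With P_1 as base: P_1P_2 = (289, 71, -312), P_1P_3 = (114, -177, 197), P_1P_4 = (-305, 425, -440).
P_1P_3 × P_1P_4 = (-5845, -9925, -5535).
P_1P_2 · (P_1P_3 × P_1P_4) = -666960.
Since -666960 ≠ 0, the four points are not coplanar.

No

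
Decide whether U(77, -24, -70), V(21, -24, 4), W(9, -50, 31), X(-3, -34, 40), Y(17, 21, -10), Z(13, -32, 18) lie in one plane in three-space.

Yes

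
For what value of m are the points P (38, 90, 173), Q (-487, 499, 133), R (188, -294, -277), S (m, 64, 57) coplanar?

The points are coplanar iff PQ · (PR × PS) = 0.
Expanding, this is linear in m: (-199410)m + (-2392920) = 0.
So m = -12.

-12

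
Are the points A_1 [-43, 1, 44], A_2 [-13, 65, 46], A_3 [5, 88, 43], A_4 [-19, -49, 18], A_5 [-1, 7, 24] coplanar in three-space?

The plane through A_1, A_2, A_3 has normal n = A_1A_2 × A_1A_3 = (-238, 126, -462) and equation n·P = -9968.
Checking the remaining points: n·A_4 = -9968, n·A_5 = -9968.
All equal -9968, so all 5 points lie in one plane.

Yes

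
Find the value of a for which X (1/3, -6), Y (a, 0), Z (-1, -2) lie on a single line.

Collinearity: (Y − X) must be parallel to (Z − X) = (-4/3, 4).
Cross-multiplying the components: (a − 1/3)·(4) = (6)·(-4/3).
Solving gives a = -5/3.

-5/3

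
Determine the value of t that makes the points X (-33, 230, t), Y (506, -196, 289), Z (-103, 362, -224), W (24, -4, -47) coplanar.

The points are coplanar iff XY · (XZ × XW) = 0.
Expanding, this is linear in t: (-152028)t + (-22196088) = 0.
So t = -146.

-146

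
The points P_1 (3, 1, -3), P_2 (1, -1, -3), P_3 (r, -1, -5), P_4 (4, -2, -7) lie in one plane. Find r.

3

Normal to plane P_1P_2P_4: n = (8, -8, 8); plane equation n·P = -8.
Requiring n·P_3 = -8: (8)r + (-32) = -8.
So r = 3.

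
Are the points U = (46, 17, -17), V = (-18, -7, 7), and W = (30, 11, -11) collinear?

Yes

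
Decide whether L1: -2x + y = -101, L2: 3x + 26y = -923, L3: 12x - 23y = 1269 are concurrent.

No

The three lines meet at one point iff the augmented coefficient matrix [aᵢ bᵢ cᵢ] has rank < 3, i.e. its determinant vanishes.
Here the determinant is 68.
Nonzero, so no common point exists.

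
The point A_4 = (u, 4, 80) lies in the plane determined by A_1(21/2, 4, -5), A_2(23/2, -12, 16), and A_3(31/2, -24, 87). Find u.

31/2

A normal to the plane is n = A_1A_2 × A_1A_3 = (-884, 13, 52).
A_4 lies in the plane iff n · A_1A_4 = 0.
This gives (-884)u + (13702) = 0, so u = 31/2.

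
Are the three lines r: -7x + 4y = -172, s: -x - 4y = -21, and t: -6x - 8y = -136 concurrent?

No

Intersecting r and s: solving the 2×2 system gives (x, y) = (193/8, -25/32).
Substitute into t: (-6)(193/8) + (-8)(-25/32) = -277/2.
But t requires -136 ≠ -277/2, so the three lines have no common point.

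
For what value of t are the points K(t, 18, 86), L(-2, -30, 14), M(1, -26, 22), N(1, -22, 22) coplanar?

25

Coplanarity ⇔ det[KL; KM; KN] = 0.
Expanding, this is linear in t: (32)t + (-800) = 0.
So t = 25.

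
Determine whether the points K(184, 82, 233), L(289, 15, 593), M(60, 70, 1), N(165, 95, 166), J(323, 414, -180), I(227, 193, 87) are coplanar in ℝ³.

The plane through K, L, M has normal n = KL × KM = (19864, -20280, -9568) and equation n·P = -237328.
Checking the remaining points: n·N = -237328, n·J = -257608, n·I = -237328.
Since n·J = -257608 ≠ -237328, J is off the plane and the points are not all coplanar.

No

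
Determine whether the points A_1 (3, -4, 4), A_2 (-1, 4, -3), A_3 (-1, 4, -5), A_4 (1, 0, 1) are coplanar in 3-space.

With A_1 as base: A_1A_2 = (-4, 8, -7), A_1A_3 = (-4, 8, -9), A_1A_4 = (-2, 4, -3).
A_1A_3 × A_1A_4 = (12, 6, 0).
A_1A_2 · (A_1A_3 × A_1A_4) = 0.
The scalar triple product vanishes, so the four points are coplanar.

Yes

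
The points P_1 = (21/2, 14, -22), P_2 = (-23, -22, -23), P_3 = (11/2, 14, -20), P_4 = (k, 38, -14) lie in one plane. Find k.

Coplanarity ⇔ det[P_1P_2; P_1P_3; P_1P_4] = 0.
Expanding, this is linear in k: (-72)k + (1044) = 0.
So k = 29/2.

29/2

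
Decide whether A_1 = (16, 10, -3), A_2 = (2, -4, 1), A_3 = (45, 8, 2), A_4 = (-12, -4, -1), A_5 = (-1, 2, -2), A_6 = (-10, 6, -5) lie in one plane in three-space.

The plane through A_1, A_2, A_3 has normal n = A_1A_2 × A_1A_3 = (-62, 186, 434) and equation n·P = -434.
Checking the remaining points: n·A_4 = -434, n·A_5 = -434, n·A_6 = -434.
All equal -434, so all 6 points lie in one plane.

Yes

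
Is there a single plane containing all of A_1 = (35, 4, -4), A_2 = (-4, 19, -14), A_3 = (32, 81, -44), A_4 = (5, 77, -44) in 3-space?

No

The four points are coplanar iff the 3×3 determinant with rows A_1A_2, A_1A_3, A_1A_4 is zero.
Rows: (-39, 15, -10), (-3, 77, -40), (-30, 73, -40).
Expanding along the first row: (-39)(-160) − (15)(-1080) + (-10)(2091) = 1530.
Nonzero ⇒ not coplanar.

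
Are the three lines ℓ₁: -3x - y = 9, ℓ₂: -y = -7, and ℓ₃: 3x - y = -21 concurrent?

Lines aᵢx + bᵢy = cᵢ with pairwise distinct directions are concurrent exactly when det[aᵢ bᵢ cᵢ] = 0.
Here the determinant is 6.
Nonzero, so no common point exists.

No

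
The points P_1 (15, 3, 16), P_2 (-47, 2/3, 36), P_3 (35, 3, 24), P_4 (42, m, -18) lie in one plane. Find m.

16/3

Normal to plane P_1P_2P_3: n = (-56/3, 896, 140/3); plane equation n·P = 9464/3.
Requiring n·P_4 = 9464/3: (896)m + (-1624) = 9464/3.
So m = 16/3.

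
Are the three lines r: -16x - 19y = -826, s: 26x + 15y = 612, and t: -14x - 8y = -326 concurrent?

Yes

The three lines meet at one point iff the augmented coefficient matrix [aᵢ bᵢ cᵢ] has rank < 3, i.e. its determinant vanishes.
Here the determinant is 0.
It vanishes, so the lines are concurrent at (-3, 46).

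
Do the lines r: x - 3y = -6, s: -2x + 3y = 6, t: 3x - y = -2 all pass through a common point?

Yes

The three lines meet at one point iff the augmented coefficient matrix [aᵢ bᵢ cᵢ] has rank < 3, i.e. its determinant vanishes.
Here the determinant is 0.
It vanishes, so the lines are concurrent at (0, 2).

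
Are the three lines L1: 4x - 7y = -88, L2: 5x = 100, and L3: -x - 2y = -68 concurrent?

Yes

Lines aᵢx + bᵢy = cᵢ with pairwise distinct directions are concurrent exactly when det[aᵢ bᵢ cᵢ] = 0.
Here the determinant is 0.
It vanishes, so the lines are concurrent at (20, 24).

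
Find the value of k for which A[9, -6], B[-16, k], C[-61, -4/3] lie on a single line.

-13/3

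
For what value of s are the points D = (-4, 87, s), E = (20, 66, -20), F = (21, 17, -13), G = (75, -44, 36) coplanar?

-41

Coplanarity ⇔ det[DE; DF; DG] = 0.
Expanding, this is linear in s: (-2585)s + (-105985) = 0.
So s = -41.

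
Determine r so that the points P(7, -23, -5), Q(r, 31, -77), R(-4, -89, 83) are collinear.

Direction PR = (-11, -66, 88). From the y-coordinate of Q, the parameter along the line is τ = (31 − (-23))/(-66) = -9/11.
Then r = 7 + (-9/11)·(-11) = 16.

16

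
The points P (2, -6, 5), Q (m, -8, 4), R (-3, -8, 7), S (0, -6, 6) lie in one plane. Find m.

Normal to plane PRS: n = (-2, 1, -4); plane equation n·X = -30.
Requiring n·Q = -30: (-2)m + (-24) = -30.
So m = 3.

3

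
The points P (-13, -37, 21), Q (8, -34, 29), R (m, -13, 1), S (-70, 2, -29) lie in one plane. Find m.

Coplanarity ⇔ det[PQ; PR; PS] = 0.
Expanding, this is linear in m: (462)m + (11550) = 0.
So m = -25.

-25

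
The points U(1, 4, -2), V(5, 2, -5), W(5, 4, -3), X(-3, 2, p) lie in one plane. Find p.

Normal to plane UVW: n = (2, -8, 8); plane equation n·P = -46.
Requiring n·X = -46: (8)p + (-22) = -46.
So p = -3.

-3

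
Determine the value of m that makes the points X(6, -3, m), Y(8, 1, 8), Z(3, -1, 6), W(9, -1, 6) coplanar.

4

Coplanarity ⇔ det[XY; XZ; XW] = 0.
Expanding, this is linear in m: (-12)m + (48) = 0.
So m = 4.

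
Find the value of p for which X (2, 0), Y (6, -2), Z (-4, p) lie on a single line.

3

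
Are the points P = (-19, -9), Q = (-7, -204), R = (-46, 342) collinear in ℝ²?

No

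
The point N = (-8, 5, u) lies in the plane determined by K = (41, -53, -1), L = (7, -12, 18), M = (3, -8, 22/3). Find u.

28/3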